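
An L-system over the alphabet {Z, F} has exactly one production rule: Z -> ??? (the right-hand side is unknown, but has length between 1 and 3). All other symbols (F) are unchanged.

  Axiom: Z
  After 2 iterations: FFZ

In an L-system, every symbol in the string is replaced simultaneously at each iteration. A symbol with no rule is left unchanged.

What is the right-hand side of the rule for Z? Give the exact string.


Trying Z -> FZ:
  Step 0: Z
  Step 1: FZ
  Step 2: FFZ
Matches the given result.

Answer: FZ


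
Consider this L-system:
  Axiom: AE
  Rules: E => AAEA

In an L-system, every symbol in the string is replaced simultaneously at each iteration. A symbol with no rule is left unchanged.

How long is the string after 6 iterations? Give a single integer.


Answer: 20

Derivation:
Step 0: length = 2
Step 1: length = 5
Step 2: length = 8
Step 3: length = 11
Step 4: length = 14
Step 5: length = 17
Step 6: length = 20


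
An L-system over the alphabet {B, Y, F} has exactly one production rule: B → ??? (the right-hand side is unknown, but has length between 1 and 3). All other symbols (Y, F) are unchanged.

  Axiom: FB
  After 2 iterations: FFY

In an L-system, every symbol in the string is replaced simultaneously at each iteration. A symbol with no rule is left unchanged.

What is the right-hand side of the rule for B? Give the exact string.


Trying B → FY:
  Step 0: FB
  Step 1: FFY
  Step 2: FFY
Matches the given result.

Answer: FY


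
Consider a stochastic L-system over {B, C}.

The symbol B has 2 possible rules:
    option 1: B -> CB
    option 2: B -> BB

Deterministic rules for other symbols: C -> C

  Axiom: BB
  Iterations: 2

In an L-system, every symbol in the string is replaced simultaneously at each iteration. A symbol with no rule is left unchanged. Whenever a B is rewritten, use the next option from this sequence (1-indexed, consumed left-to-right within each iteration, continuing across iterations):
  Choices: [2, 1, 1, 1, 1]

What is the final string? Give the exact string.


Answer: CBCBCCB

Derivation:
Step 0: BB
Step 1: BBCB  (used choices [2, 1])
Step 2: CBCBCCB  (used choices [1, 1, 1])


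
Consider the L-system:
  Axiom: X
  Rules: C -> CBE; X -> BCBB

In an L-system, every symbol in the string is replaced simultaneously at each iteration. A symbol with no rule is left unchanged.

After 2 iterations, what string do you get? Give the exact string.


Step 0: X
Step 1: BCBB
Step 2: BCBEBB

Answer: BCBEBB


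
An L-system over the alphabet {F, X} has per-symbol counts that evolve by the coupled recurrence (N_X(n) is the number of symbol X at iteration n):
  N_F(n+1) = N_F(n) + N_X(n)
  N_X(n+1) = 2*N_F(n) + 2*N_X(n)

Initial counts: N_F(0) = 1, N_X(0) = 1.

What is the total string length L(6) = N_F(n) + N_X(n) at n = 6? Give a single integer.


Answer: 1458

Derivation:
Step 0: N_F=1, N_X=1, L=2
Step 1: N_F=2, N_X=4, L=6
Step 2: N_F=6, N_X=12, L=18
Step 3: N_F=18, N_X=36, L=54
Step 4: N_F=54, N_X=108, L=162
Step 5: N_F=162, N_X=324, L=486
Step 6: N_F=486, N_X=972, L=1458


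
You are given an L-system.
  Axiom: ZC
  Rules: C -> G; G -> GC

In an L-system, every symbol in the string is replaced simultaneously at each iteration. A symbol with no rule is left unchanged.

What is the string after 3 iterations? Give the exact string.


Step 0: ZC
Step 1: ZG
Step 2: ZGC
Step 3: ZGCG

Answer: ZGCG


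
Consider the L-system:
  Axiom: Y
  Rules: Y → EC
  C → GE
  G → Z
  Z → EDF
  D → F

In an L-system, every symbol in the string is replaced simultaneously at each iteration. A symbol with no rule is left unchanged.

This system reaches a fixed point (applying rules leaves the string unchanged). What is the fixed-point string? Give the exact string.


Answer: EEFFE

Derivation:
Step 0: Y
Step 1: EC
Step 2: EGE
Step 3: EZE
Step 4: EEDFE
Step 5: EEFFE
Step 6: EEFFE  (unchanged — fixed point at step 5)


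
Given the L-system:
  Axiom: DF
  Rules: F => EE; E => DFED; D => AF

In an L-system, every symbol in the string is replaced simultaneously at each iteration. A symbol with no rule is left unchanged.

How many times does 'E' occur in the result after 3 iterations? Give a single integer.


Step 0: DF  (0 'E')
Step 1: AFEE  (2 'E')
Step 2: AEEDFEDDFED  (4 'E')
Step 3: ADFEDDFEDAFEEDFEDAFAFEEDFEDAF  (8 'E')

Answer: 8


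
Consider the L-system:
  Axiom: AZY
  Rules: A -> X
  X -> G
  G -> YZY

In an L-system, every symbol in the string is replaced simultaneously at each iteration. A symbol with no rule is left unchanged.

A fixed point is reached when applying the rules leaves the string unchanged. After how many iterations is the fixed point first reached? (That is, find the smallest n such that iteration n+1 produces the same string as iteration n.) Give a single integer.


Step 0: AZY
Step 1: XZY
Step 2: GZY
Step 3: YZYZY
Step 4: YZYZY  (unchanged — fixed point at step 3)

Answer: 3


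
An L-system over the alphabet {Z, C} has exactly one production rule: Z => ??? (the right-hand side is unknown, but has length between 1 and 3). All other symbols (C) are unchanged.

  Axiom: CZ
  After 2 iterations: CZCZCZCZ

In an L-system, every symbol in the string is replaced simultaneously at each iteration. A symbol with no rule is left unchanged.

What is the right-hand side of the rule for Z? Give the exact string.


Answer: ZCZ

Derivation:
Trying Z => ZCZ:
  Step 0: CZ
  Step 1: CZCZ
  Step 2: CZCZCZCZ
Matches the given result.


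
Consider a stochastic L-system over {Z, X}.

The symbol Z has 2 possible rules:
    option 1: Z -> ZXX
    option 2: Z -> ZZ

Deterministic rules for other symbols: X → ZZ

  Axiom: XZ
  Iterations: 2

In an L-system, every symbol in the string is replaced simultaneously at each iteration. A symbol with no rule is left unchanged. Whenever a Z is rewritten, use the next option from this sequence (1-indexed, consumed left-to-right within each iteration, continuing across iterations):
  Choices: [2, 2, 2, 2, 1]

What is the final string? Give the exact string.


Answer: ZZZZZZZXX

Derivation:
Step 0: XZ
Step 1: ZZZZ  (used choices [2])
Step 2: ZZZZZZZXX  (used choices [2, 2, 2, 1])


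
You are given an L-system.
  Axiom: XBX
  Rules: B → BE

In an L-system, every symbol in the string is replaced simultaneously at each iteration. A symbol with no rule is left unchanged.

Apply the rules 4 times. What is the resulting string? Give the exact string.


Step 0: XBX
Step 1: XBEX
Step 2: XBEEX
Step 3: XBEEEX
Step 4: XBEEEEX

Answer: XBEEEEX


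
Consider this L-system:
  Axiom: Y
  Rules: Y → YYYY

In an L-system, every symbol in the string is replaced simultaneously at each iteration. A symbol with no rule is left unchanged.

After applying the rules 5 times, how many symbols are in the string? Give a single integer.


Step 0: length = 1
Step 1: length = 4
Step 2: length = 16
Step 3: length = 64
Step 4: length = 256
Step 5: length = 1024

Answer: 1024


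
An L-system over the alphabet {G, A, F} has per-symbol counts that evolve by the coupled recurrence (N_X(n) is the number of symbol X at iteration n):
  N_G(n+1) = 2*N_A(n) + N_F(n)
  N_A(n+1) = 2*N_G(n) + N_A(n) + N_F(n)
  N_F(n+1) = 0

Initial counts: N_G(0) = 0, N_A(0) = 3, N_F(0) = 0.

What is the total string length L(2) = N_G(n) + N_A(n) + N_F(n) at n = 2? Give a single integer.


Step 0: N_G=0, N_A=3, N_F=0, L=3
Step 1: N_G=6, N_A=3, N_F=0, L=9
Step 2: N_G=6, N_A=15, N_F=0, L=21

Answer: 21


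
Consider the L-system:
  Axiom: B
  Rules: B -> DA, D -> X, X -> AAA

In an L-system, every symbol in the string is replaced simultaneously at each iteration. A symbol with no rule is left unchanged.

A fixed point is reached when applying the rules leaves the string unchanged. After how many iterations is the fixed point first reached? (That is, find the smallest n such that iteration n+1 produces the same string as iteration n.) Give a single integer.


Step 0: B
Step 1: DA
Step 2: XA
Step 3: AAAA
Step 4: AAAA  (unchanged — fixed point at step 3)

Answer: 3


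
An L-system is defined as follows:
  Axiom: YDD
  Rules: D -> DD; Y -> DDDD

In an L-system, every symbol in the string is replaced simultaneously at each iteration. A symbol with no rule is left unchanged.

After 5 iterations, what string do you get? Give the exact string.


Answer: DDDDDDDDDDDDDDDDDDDDDDDDDDDDDDDDDDDDDDDDDDDDDDDDDDDDDDDDDDDDDDDDDDDDDDDDDDDDDDDDDDDDDDDDDDDDDDDDDDDDDDDDDDDDDDDDDDDDDDDDDDDDDDDD

Derivation:
Step 0: YDD
Step 1: DDDDDDDD
Step 2: DDDDDDDDDDDDDDDD
Step 3: DDDDDDDDDDDDDDDDDDDDDDDDDDDDDDDD
Step 4: DDDDDDDDDDDDDDDDDDDDDDDDDDDDDDDDDDDDDDDDDDDDDDDDDDDDDDDDDDDDDDDD
Step 5: DDDDDDDDDDDDDDDDDDDDDDDDDDDDDDDDDDDDDDDDDDDDDDDDDDDDDDDDDDDDDDDDDDDDDDDDDDDDDDDDDDDDDDDDDDDDDDDDDDDDDDDDDDDDDDDDDDDDDDDDDDDDDDDD


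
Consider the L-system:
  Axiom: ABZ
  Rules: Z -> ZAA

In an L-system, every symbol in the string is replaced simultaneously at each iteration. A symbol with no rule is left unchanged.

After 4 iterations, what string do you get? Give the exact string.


Step 0: ABZ
Step 1: ABZAA
Step 2: ABZAAAA
Step 3: ABZAAAAAA
Step 4: ABZAAAAAAAA

Answer: ABZAAAAAAAA


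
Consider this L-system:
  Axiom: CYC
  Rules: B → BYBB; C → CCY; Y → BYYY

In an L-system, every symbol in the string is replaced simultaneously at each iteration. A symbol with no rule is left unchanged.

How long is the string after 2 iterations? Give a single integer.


Answer: 36

Derivation:
Step 0: length = 3
Step 1: length = 10
Step 2: length = 36


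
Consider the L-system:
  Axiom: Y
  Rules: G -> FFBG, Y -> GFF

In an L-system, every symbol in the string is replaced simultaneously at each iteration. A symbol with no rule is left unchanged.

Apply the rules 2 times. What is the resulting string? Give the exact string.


Step 0: Y
Step 1: GFF
Step 2: FFBGFF

Answer: FFBGFF


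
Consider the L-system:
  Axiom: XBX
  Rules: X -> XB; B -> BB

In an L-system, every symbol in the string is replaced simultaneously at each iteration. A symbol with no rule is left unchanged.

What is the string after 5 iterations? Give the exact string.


Step 0: XBX
Step 1: XBBBXB
Step 2: XBBBBBBBXBBB
Step 3: XBBBBBBBBBBBBBBBXBBBBBBB
Step 4: XBBBBBBBBBBBBBBBBBBBBBBBBBBBBBBBXBBBBBBBBBBBBBBB
Step 5: XBBBBBBBBBBBBBBBBBBBBBBBBBBBBBBBBBBBBBBBBBBBBBBBBBBBBBBBBBBBBBBBXBBBBBBBBBBBBBBBBBBBBBBBBBBBBBBB

Answer: XBBBBBBBBBBBBBBBBBBBBBBBBBBBBBBBBBBBBBBBBBBBBBBBBBBBBBBBBBBBBBBBXBBBBBBBBBBBBBBBBBBBBBBBBBBBBBBB


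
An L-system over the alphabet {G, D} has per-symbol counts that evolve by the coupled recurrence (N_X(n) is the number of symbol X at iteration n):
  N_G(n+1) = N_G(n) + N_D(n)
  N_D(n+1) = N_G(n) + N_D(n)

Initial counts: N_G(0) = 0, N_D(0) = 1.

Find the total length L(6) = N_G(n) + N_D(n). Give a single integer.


Step 0: N_G=0, N_D=1, L=1
Step 1: N_G=1, N_D=1, L=2
Step 2: N_G=2, N_D=2, L=4
Step 3: N_G=4, N_D=4, L=8
Step 4: N_G=8, N_D=8, L=16
Step 5: N_G=16, N_D=16, L=32
Step 6: N_G=32, N_D=32, L=64

Answer: 64


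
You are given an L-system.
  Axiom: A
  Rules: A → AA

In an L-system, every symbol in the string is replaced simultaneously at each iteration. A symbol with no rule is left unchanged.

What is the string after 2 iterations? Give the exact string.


Answer: AAAA

Derivation:
Step 0: A
Step 1: AA
Step 2: AAAA


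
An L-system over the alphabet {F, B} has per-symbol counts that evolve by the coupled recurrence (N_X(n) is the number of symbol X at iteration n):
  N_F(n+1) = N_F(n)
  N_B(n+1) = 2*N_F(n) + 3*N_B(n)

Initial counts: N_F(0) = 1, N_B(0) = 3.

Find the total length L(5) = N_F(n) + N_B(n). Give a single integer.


Answer: 972

Derivation:
Step 0: N_F=1, N_B=3, L=4
Step 1: N_F=1, N_B=11, L=12
Step 2: N_F=1, N_B=35, L=36
Step 3: N_F=1, N_B=107, L=108
Step 4: N_F=1, N_B=323, L=324
Step 5: N_F=1, N_B=971, L=972


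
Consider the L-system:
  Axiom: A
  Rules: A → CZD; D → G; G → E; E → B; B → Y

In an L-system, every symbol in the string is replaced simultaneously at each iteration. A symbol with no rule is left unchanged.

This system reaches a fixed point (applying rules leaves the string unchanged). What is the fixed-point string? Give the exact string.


Answer: CZY

Derivation:
Step 0: A
Step 1: CZD
Step 2: CZG
Step 3: CZE
Step 4: CZB
Step 5: CZY
Step 6: CZY  (unchanged — fixed point at step 5)


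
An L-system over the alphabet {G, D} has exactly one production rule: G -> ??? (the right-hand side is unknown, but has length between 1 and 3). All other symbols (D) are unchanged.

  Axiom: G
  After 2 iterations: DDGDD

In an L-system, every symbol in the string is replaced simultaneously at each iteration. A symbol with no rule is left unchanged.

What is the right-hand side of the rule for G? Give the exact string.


Trying G -> DGD:
  Step 0: G
  Step 1: DGD
  Step 2: DDGDD
Matches the given result.

Answer: DGD


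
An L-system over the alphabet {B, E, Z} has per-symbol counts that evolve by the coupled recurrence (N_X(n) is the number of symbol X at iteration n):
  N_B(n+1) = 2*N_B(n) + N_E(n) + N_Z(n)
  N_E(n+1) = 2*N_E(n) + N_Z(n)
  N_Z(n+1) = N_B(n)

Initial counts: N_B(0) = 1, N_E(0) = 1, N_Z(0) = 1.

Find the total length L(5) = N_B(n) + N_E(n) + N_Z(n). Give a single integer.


Answer: 514

Derivation:
Step 0: N_B=1, N_E=1, N_Z=1, L=3
Step 1: N_B=4, N_E=3, N_Z=1, L=8
Step 2: N_B=12, N_E=7, N_Z=4, L=23
Step 3: N_B=35, N_E=18, N_Z=12, L=65
Step 4: N_B=100, N_E=48, N_Z=35, L=183
Step 5: N_B=283, N_E=131, N_Z=100, L=514


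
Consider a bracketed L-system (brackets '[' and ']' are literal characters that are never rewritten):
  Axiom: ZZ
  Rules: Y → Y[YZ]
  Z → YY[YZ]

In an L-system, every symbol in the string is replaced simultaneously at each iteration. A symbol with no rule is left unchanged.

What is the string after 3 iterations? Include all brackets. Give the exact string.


Answer: Y[YZ][Y[YZ]YY[YZ]]Y[YZ][Y[YZ]YY[YZ]][Y[YZ][Y[YZ]YY[YZ]]Y[YZ]Y[YZ][Y[YZ]YY[YZ]]]Y[YZ][Y[YZ]YY[YZ]]Y[YZ][Y[YZ]YY[YZ]][Y[YZ][Y[YZ]YY[YZ]]Y[YZ]Y[YZ][Y[YZ]YY[YZ]]]

Derivation:
Step 0: ZZ
Step 1: YY[YZ]YY[YZ]
Step 2: Y[YZ]Y[YZ][Y[YZ]YY[YZ]]Y[YZ]Y[YZ][Y[YZ]YY[YZ]]
Step 3: Y[YZ][Y[YZ]YY[YZ]]Y[YZ][Y[YZ]YY[YZ]][Y[YZ][Y[YZ]YY[YZ]]Y[YZ]Y[YZ][Y[YZ]YY[YZ]]]Y[YZ][Y[YZ]YY[YZ]]Y[YZ][Y[YZ]YY[YZ]][Y[YZ][Y[YZ]YY[YZ]]Y[YZ]Y[YZ][Y[YZ]YY[YZ]]]


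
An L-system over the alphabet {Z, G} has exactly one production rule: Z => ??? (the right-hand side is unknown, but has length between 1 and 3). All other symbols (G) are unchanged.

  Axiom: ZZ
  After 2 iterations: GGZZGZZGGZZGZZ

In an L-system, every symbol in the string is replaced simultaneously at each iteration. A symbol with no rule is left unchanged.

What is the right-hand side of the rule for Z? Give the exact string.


Answer: GZZ

Derivation:
Trying Z => GZZ:
  Step 0: ZZ
  Step 1: GZZGZZ
  Step 2: GGZZGZZGGZZGZZ
Matches the given result.


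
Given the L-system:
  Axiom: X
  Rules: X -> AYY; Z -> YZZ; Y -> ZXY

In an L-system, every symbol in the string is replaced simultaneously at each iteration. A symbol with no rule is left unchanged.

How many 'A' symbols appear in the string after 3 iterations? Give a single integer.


Answer: 3

Derivation:
Step 0: X  (0 'A')
Step 1: AYY  (1 'A')
Step 2: AZXYZXY  (1 'A')
Step 3: AYZZAYYZXYYZZAYYZXY  (3 'A')


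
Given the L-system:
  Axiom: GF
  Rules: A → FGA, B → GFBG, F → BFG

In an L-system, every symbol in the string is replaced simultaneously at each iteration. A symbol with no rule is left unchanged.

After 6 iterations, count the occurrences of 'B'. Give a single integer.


Answer: 32

Derivation:
Step 0: GF  (0 'B')
Step 1: GBFG  (1 'B')
Step 2: GGFBGBFGG  (2 'B')
Step 3: GGBFGGFBGGGFBGBFGGG  (4 'B')
Step 4: GGGFBGBFGGGBFGGFBGGGGBFGGFBGGGFBGBFGGGG  (8 'B')
Step 5: GGGBFGGFBGGGFBGBFGGGGGFBGBFGGGBFGGFBGGGGGGFBGBFGGGBFGGFBGGGGBFGGFBGGGFBGBFGGGGG  (16 'B')
Step 6: GGGGFBGBFGGGBFGGFBGGGGBFGGFBGGGFBGBFGGGGGGBFGGFBGGGFBGBFGGGGGFBGBFGGGBFGGFBGGGGGGGBFGGFBGGGFBGBFGGGGGFBGBFGGGBFGGFBGGGGGGFBGBFGGGBFGGFBGGGGBFGGFBGGGFBGBFGGGGGG  (32 'B')


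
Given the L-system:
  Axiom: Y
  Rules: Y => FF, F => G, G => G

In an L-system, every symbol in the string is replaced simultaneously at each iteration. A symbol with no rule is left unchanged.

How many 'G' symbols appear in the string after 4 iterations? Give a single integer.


Step 0: Y  (0 'G')
Step 1: FF  (0 'G')
Step 2: GG  (2 'G')
Step 3: GG  (2 'G')
Step 4: GG  (2 'G')

Answer: 2


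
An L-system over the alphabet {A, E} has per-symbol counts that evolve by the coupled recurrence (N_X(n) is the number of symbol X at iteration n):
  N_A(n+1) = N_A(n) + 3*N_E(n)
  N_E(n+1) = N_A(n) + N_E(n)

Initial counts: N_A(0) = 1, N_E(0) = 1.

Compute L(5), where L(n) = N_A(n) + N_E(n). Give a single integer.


Step 0: N_A=1, N_E=1, L=2
Step 1: N_A=4, N_E=2, L=6
Step 2: N_A=10, N_E=6, L=16
Step 3: N_A=28, N_E=16, L=44
Step 4: N_A=76, N_E=44, L=120
Step 5: N_A=208, N_E=120, L=328

Answer: 328


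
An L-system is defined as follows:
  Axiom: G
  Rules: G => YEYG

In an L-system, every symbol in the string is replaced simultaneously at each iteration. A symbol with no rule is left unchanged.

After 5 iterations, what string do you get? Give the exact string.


Step 0: G
Step 1: YEYG
Step 2: YEYYEYG
Step 3: YEYYEYYEYG
Step 4: YEYYEYYEYYEYG
Step 5: YEYYEYYEYYEYYEYG

Answer: YEYYEYYEYYEYYEYG


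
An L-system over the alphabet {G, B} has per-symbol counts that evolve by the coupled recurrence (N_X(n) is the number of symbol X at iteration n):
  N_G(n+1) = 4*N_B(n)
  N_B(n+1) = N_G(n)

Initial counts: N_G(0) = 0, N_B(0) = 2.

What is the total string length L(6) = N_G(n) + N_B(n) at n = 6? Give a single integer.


Step 0: N_G=0, N_B=2, L=2
Step 1: N_G=8, N_B=0, L=8
Step 2: N_G=0, N_B=8, L=8
Step 3: N_G=32, N_B=0, L=32
Step 4: N_G=0, N_B=32, L=32
Step 5: N_G=128, N_B=0, L=128
Step 6: N_G=0, N_B=128, L=128

Answer: 128


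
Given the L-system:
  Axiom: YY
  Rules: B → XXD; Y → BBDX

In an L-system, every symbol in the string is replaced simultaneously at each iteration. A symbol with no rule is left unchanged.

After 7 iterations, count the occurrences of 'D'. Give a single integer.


Step 0: YY  (0 'D')
Step 1: BBDXBBDX  (2 'D')
Step 2: XXDXXDDXXXDXXDDX  (6 'D')
Step 3: XXDXXDDXXXDXXDDX  (6 'D')
Step 4: XXDXXDDXXXDXXDDX  (6 'D')
Step 5: XXDXXDDXXXDXXDDX  (6 'D')
Step 6: XXDXXDDXXXDXXDDX  (6 'D')
Step 7: XXDXXDDXXXDXXDDX  (6 'D')

Answer: 6


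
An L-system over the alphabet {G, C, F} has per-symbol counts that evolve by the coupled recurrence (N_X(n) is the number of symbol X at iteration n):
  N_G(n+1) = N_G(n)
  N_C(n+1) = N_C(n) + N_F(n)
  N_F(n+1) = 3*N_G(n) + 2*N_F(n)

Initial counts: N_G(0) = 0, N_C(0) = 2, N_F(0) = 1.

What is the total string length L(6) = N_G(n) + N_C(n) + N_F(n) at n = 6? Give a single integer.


Answer: 129

Derivation:
Step 0: N_G=0, N_C=2, N_F=1, L=3
Step 1: N_G=0, N_C=3, N_F=2, L=5
Step 2: N_G=0, N_C=5, N_F=4, L=9
Step 3: N_G=0, N_C=9, N_F=8, L=17
Step 4: N_G=0, N_C=17, N_F=16, L=33
Step 5: N_G=0, N_C=33, N_F=32, L=65
Step 6: N_G=0, N_C=65, N_F=64, L=129


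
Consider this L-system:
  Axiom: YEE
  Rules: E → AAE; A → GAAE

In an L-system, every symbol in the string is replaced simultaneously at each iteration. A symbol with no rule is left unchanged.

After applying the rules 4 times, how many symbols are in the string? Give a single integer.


Step 0: length = 3
Step 1: length = 7
Step 2: length = 23
Step 3: length = 71
Step 4: length = 215

Answer: 215


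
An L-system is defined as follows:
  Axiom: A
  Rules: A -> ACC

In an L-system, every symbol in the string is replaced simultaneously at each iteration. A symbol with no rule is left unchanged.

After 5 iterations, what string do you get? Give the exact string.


Step 0: A
Step 1: ACC
Step 2: ACCCC
Step 3: ACCCCCC
Step 4: ACCCCCCCC
Step 5: ACCCCCCCCCC

Answer: ACCCCCCCCCC


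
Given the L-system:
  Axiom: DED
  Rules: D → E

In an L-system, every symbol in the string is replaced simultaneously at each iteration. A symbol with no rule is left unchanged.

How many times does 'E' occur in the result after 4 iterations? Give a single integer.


Step 0: DED  (1 'E')
Step 1: EEE  (3 'E')
Step 2: EEE  (3 'E')
Step 3: EEE  (3 'E')
Step 4: EEE  (3 'E')

Answer: 3


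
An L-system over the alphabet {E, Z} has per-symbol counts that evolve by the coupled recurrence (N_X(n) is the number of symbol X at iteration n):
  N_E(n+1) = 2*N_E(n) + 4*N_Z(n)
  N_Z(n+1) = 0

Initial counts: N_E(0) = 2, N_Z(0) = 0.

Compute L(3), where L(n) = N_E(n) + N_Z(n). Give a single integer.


Step 0: N_E=2, N_Z=0, L=2
Step 1: N_E=4, N_Z=0, L=4
Step 2: N_E=8, N_Z=0, L=8
Step 3: N_E=16, N_Z=0, L=16

Answer: 16


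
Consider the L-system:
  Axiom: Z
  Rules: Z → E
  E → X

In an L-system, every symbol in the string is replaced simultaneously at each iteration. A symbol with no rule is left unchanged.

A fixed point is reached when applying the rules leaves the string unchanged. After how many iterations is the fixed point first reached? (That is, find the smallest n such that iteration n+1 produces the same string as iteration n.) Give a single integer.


Step 0: Z
Step 1: E
Step 2: X
Step 3: X  (unchanged — fixed point at step 2)

Answer: 2


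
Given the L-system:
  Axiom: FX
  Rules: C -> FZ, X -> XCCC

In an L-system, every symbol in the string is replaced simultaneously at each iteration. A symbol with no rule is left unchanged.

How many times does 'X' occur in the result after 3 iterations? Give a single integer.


Answer: 1

Derivation:
Step 0: FX  (1 'X')
Step 1: FXCCC  (1 'X')
Step 2: FXCCCFZFZFZ  (1 'X')
Step 3: FXCCCFZFZFZFZFZFZ  (1 'X')


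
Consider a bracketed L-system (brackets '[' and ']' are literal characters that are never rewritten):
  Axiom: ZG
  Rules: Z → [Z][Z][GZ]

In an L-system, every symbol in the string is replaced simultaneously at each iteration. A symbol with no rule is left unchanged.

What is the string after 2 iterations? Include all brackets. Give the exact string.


Answer: [[Z][Z][GZ]][[Z][Z][GZ]][G[Z][Z][GZ]]G

Derivation:
Step 0: ZG
Step 1: [Z][Z][GZ]G
Step 2: [[Z][Z][GZ]][[Z][Z][GZ]][G[Z][Z][GZ]]G


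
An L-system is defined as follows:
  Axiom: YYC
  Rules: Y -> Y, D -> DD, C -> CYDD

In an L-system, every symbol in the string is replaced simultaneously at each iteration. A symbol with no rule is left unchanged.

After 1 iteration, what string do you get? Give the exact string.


Answer: YYCYDD

Derivation:
Step 0: YYC
Step 1: YYCYDD


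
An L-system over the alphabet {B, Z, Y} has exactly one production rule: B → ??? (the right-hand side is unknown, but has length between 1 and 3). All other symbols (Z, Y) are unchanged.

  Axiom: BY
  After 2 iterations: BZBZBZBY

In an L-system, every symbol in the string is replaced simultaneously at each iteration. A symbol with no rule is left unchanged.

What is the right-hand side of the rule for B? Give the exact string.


Trying B → BZB:
  Step 0: BY
  Step 1: BZBY
  Step 2: BZBZBZBY
Matches the given result.

Answer: BZB


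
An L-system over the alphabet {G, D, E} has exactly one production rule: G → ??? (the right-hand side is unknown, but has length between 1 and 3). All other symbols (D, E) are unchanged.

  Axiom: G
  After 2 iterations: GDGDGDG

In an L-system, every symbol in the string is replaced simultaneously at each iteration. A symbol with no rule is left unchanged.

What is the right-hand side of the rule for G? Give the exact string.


Answer: GDG

Derivation:
Trying G → GDG:
  Step 0: G
  Step 1: GDG
  Step 2: GDGDGDG
Matches the given result.


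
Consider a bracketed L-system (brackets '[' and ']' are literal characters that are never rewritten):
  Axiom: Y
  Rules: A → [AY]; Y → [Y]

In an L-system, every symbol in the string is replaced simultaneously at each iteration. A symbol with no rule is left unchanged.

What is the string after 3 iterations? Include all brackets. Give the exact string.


Step 0: Y
Step 1: [Y]
Step 2: [[Y]]
Step 3: [[[Y]]]

Answer: [[[Y]]]


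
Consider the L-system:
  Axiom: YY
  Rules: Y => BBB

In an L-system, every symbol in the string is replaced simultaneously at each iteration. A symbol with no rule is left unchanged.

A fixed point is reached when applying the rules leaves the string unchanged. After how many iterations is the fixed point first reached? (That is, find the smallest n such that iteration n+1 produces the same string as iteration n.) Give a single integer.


Answer: 1

Derivation:
Step 0: YY
Step 1: BBBBBB
Step 2: BBBBBB  (unchanged — fixed point at step 1)


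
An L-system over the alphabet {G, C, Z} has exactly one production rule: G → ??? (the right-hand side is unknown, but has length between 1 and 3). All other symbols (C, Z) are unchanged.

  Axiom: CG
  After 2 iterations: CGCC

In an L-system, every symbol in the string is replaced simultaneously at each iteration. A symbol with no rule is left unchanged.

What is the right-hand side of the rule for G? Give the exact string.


Answer: GC

Derivation:
Trying G → GC:
  Step 0: CG
  Step 1: CGC
  Step 2: CGCC
Matches the given result.


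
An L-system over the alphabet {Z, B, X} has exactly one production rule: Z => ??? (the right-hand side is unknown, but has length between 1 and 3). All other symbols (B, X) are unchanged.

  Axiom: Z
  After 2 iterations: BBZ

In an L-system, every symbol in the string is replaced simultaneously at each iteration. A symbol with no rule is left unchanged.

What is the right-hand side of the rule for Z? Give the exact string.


Answer: BZ

Derivation:
Trying Z => BZ:
  Step 0: Z
  Step 1: BZ
  Step 2: BBZ
Matches the given result.


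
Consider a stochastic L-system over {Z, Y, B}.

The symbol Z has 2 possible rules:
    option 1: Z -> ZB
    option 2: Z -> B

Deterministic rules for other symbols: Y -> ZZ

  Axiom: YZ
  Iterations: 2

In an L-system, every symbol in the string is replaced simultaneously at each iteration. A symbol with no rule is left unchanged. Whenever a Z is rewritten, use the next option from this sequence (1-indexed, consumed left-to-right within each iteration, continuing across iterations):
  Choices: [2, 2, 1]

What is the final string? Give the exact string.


Answer: BZBB

Derivation:
Step 0: YZ
Step 1: ZZB  (used choices [2])
Step 2: BZBB  (used choices [2, 1])


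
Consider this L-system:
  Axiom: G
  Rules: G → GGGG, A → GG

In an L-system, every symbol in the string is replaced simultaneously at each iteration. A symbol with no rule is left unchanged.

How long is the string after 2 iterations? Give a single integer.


Step 0: length = 1
Step 1: length = 4
Step 2: length = 16

Answer: 16


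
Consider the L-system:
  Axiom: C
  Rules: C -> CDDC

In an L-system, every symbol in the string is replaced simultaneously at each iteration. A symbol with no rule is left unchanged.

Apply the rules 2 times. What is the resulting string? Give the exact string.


Answer: CDDCDDCDDC

Derivation:
Step 0: C
Step 1: CDDC
Step 2: CDDCDDCDDC


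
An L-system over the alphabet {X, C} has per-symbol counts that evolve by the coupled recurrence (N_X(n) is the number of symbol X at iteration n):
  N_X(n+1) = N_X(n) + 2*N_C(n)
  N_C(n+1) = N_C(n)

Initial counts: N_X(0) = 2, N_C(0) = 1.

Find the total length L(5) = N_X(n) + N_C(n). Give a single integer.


Step 0: N_X=2, N_C=1, L=3
Step 1: N_X=4, N_C=1, L=5
Step 2: N_X=6, N_C=1, L=7
Step 3: N_X=8, N_C=1, L=9
Step 4: N_X=10, N_C=1, L=11
Step 5: N_X=12, N_C=1, L=13

Answer: 13


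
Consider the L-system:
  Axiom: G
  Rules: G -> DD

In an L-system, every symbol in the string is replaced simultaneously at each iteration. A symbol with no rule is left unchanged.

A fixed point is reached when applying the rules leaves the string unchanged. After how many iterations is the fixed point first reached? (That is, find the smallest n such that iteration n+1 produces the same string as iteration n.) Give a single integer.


Answer: 1

Derivation:
Step 0: G
Step 1: DD
Step 2: DD  (unchanged — fixed point at step 1)


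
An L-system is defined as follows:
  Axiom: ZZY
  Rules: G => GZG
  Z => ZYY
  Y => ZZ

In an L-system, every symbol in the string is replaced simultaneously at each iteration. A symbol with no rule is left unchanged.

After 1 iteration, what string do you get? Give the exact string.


Step 0: ZZY
Step 1: ZYYZYYZZ

Answer: ZYYZYYZZ


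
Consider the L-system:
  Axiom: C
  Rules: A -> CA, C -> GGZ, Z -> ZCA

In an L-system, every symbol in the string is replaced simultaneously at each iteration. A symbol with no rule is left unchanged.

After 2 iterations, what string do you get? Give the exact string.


Step 0: C
Step 1: GGZ
Step 2: GGZCA

Answer: GGZCA


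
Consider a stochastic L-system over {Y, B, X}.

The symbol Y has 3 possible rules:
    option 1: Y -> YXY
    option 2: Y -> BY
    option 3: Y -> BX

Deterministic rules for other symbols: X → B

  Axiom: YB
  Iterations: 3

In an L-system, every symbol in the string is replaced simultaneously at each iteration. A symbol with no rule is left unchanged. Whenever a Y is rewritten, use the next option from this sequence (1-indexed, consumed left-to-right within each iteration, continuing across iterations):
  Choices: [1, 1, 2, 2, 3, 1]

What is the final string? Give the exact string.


Answer: BYBBXBBYXYB

Derivation:
Step 0: YB
Step 1: YXYB  (used choices [1])
Step 2: YXYBBYB  (used choices [1, 2])
Step 3: BYBBXBBYXYB  (used choices [2, 3, 1])


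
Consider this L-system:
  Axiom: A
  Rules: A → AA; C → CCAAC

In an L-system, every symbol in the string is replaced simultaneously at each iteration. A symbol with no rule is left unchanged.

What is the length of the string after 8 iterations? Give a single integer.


Answer: 256

Derivation:
Step 0: length = 1
Step 1: length = 2
Step 2: length = 4
Step 3: length = 8
Step 4: length = 16
Step 5: length = 32
Step 6: length = 64
Step 7: length = 128
Step 8: length = 256


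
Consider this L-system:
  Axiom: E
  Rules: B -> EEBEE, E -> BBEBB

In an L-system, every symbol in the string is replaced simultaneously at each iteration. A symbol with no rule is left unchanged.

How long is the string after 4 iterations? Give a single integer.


Step 0: length = 1
Step 1: length = 5
Step 2: length = 25
Step 3: length = 125
Step 4: length = 625

Answer: 625


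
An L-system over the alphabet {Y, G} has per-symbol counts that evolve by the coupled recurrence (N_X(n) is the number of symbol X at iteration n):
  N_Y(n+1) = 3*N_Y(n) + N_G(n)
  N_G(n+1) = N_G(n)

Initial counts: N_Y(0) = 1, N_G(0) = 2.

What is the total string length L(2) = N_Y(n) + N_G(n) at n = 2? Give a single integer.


Answer: 19

Derivation:
Step 0: N_Y=1, N_G=2, L=3
Step 1: N_Y=5, N_G=2, L=7
Step 2: N_Y=17, N_G=2, L=19


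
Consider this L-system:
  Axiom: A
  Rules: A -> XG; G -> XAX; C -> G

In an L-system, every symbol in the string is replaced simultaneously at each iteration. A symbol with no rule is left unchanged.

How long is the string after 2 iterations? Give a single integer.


Answer: 4

Derivation:
Step 0: length = 1
Step 1: length = 2
Step 2: length = 4


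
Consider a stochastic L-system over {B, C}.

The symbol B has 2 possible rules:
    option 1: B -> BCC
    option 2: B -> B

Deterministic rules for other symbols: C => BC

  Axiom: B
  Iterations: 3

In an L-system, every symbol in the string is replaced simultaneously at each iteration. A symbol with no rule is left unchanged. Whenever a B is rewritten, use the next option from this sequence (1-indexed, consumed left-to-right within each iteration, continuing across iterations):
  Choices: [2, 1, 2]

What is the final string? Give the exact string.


Answer: BBCBC

Derivation:
Step 0: B
Step 1: B  (used choices [2])
Step 2: BCC  (used choices [1])
Step 3: BBCBC  (used choices [2])


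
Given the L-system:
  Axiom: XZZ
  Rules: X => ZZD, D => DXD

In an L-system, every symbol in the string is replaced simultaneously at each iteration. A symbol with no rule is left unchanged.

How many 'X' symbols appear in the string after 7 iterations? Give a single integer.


Answer: 70

Derivation:
Step 0: XZZ  (1 'X')
Step 1: ZZDZZ  (0 'X')
Step 2: ZZDXDZZ  (1 'X')
Step 3: ZZDXDZZDDXDZZ  (2 'X')
Step 4: ZZDXDZZDDXDZZDXDDXDZZDDXDZZ  (5 'X')
Step 5: ZZDXDZZDDXDZZDXDDXDZZDDXDZZDXDZZDDXDDXDZZDDXDZZDXDDXDZZDDXDZZ  (12 'X')
Step 6: ZZDXDZZDDXDZZDXDDXDZZDDXDZZDXDZZDDXDDXDZZDDXDZZDXDDXDZZDDXDZZDXDZZDDXDZZDXDDXDZZDDXDDXDZZDDXDZZDXDDXDZZDDXDZZDXDZZDDXDDXDZZDDXDZZDXDDXDZZDDXDZZ  (29 'X')
Step 7: ZZDXDZZDDXDZZDXDDXDZZDDXDZZDXDZZDDXDDXDZZDDXDZZDXDDXDZZDDXDZZDXDZZDDXDZZDXDDXDZZDDXDDXDZZDDXDZZDXDDXDZZDDXDZZDXDZZDDXDDXDZZDDXDZZDXDDXDZZDDXDZZDXDZZDDXDZZDXDDXDZZDDXDZZDXDZZDDXDDXDZZDDXDZZDXDDXDZZDDXDDXDZZDDXDZZDXDDXDZZDDXDZZDXDZZDDXDDXDZZDDXDZZDXDDXDZZDDXDZZDXDZZDDXDZZDXDDXDZZDDXDDXDZZDDXDZZDXDDXDZZDDXDZZDXDZZDDXDDXDZZDDXDZZDXDDXDZZDDXDZZ  (70 'X')


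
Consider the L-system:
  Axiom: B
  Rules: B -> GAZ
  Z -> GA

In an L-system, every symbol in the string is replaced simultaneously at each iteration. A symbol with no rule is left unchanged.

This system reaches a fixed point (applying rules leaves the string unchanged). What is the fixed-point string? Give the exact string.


Step 0: B
Step 1: GAZ
Step 2: GAGA
Step 3: GAGA  (unchanged — fixed point at step 2)

Answer: GAGA


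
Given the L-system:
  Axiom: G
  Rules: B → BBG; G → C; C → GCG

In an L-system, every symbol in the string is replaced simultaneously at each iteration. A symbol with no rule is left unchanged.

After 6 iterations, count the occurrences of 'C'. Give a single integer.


Answer: 21

Derivation:
Step 0: G  (0 'C')
Step 1: C  (1 'C')
Step 2: GCG  (1 'C')
Step 3: CGCGC  (3 'C')
Step 4: GCGCGCGCGCG  (5 'C')
Step 5: CGCGCGCGCGCGCGCGCGCGC  (11 'C')
Step 6: GCGCGCGCGCGCGCGCGCGCGCGCGCGCGCGCGCGCGCGCGCG  (21 'C')


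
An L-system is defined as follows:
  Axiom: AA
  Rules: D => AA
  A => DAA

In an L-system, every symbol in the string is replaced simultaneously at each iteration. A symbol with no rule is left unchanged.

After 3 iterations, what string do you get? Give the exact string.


Step 0: AA
Step 1: DAADAA
Step 2: AADAADAAAADAADAA
Step 3: DAADAAAADAADAAAADAADAADAADAAAADAADAAAADAADAA

Answer: DAADAAAADAADAAAADAADAADAADAAAADAADAAAADAADAA


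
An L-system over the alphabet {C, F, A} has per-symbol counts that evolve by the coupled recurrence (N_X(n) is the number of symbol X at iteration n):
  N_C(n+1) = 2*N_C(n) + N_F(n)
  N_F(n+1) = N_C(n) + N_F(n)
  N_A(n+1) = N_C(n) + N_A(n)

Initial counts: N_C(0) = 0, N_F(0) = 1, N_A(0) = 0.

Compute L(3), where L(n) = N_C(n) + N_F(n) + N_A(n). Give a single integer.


Answer: 17

Derivation:
Step 0: N_C=0, N_F=1, N_A=0, L=1
Step 1: N_C=1, N_F=1, N_A=0, L=2
Step 2: N_C=3, N_F=2, N_A=1, L=6
Step 3: N_C=8, N_F=5, N_A=4, L=17


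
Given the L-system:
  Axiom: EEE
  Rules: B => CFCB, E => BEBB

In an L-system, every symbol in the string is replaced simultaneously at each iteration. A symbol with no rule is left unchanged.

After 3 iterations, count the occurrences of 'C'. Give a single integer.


Step 0: EEE  (0 'C')
Step 1: BEBBBEBBBEBB  (0 'C')
Step 2: CFCBBEBBCFCBCFCBCFCBBEBBCFCBCFCBCFCBBEBBCFCBCFCB  (18 'C')
Step 3: CFCCFCBCFCBBEBBCFCBCFCBCFCCFCBCFCCFCBCFCCFCBCFCBBEBBCFCBCFCBCFCCFCBCFCCFCBCFCCFCBCFCBBEBBCFCBCFCBCFCCFCBCFCCFCB  (54 'C')

Answer: 54


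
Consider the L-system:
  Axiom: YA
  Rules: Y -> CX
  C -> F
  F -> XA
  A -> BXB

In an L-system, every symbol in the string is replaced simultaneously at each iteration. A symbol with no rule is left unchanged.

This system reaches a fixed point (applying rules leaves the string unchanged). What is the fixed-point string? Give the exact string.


Answer: XBXBXBXB

Derivation:
Step 0: YA
Step 1: CXBXB
Step 2: FXBXB
Step 3: XAXBXB
Step 4: XBXBXBXB
Step 5: XBXBXBXB  (unchanged — fixed point at step 4)


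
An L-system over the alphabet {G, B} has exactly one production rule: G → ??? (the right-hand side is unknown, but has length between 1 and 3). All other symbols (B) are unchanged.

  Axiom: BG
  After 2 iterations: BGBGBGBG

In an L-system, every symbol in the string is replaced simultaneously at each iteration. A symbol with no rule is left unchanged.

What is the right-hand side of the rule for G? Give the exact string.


Answer: GBG

Derivation:
Trying G → GBG:
  Step 0: BG
  Step 1: BGBG
  Step 2: BGBGBGBG
Matches the given result.


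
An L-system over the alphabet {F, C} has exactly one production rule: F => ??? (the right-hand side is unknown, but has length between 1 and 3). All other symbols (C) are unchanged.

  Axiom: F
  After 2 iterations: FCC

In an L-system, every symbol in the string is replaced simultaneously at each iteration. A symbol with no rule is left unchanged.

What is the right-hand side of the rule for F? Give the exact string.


Trying F => FC:
  Step 0: F
  Step 1: FC
  Step 2: FCC
Matches the given result.

Answer: FC


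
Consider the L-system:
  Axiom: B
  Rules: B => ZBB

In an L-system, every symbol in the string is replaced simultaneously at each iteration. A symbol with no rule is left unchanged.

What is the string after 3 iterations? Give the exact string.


Answer: ZZZBBZBBZZBBZBB

Derivation:
Step 0: B
Step 1: ZBB
Step 2: ZZBBZBB
Step 3: ZZZBBZBBZZBBZBB


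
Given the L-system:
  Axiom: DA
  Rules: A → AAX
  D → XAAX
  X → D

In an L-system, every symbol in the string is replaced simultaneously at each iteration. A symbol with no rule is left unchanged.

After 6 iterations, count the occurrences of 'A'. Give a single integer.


Answer: 324

Derivation:
Step 0: DA  (1 'A')
Step 1: XAAXAAX  (4 'A')
Step 2: DAAXAAXDAAXAAXD  (8 'A')
Step 3: XAAXAAXAAXDAAXAAXDXAAXAAXAAXDAAXAAXDXAAX  (22 'A')
Step 4: DAAXAAXDAAXAAXDAAXAAXDXAAXAAXAAXDAAXAAXDXAAXDAAXAAXDAAXAAXDAAXAAXDXAAXAAXAAXDAAXAAXDXAAXDAAXAAXD  (52 'A')
Step 5: XAAXAAXAAXDAAXAAXDXAAXAAXAAXDAAXAAXDXAAXAAXAAXDAAXAAXDXAAXDAAXAAXDAAXAAXDAAXAAXDXAAXAAXAAXDAAXAAXDXAAXDAAXAAXDXAAXAAXAAXDAAXAAXDXAAXAAXAAXDAAXAAXDXAAXAAXAAXDAAXAAXDXAAXDAAXAAXDAAXAAXDAAXAAXDXAAXAAXAAXDAAXAAXDXAAXDAAXAAXDXAAXAAXAAXDAAXAAXDXAAX  (132 'A')
Step 6: DAAXAAXDAAXAAXDAAXAAXDXAAXAAXAAXDAAXAAXDXAAXDAAXAAXDAAXAAXDAAXAAXDXAAXAAXAAXDAAXAAXDXAAXDAAXAAXDAAXAAXDAAXAAXDXAAXAAXAAXDAAXAAXDXAAXDAAXAAXDXAAXAAXAAXDAAXAAXDXAAXAAXAAXDAAXAAXDXAAXAAXAAXDAAXAAXDXAAXDAAXAAXDAAXAAXDAAXAAXDXAAXAAXAAXDAAXAAXDXAAXDAAXAAXDXAAXAAXAAXDAAXAAXDXAAXDAAXAAXDAAXAAXDAAXAAXDXAAXAAXAAXDAAXAAXDXAAXDAAXAAXDAAXAAXDAAXAAXDXAAXAAXAAXDAAXAAXDXAAXDAAXAAXDAAXAAXDAAXAAXDXAAXAAXAAXDAAXAAXDXAAXDAAXAAXDXAAXAAXAAXDAAXAAXDXAAXAAXAAXDAAXAAXDXAAXAAXAAXDAAXAAXDXAAXDAAXAAXDAAXAAXDAAXAAXDXAAXAAXAAXDAAXAAXDXAAXDAAXAAXDXAAXAAXAAXDAAXAAXDXAAXDAAXAAXDAAXAAXDAAXAAXDXAAXAAXAAXDAAXAAXDXAAXDAAXAAXD  (324 'A')


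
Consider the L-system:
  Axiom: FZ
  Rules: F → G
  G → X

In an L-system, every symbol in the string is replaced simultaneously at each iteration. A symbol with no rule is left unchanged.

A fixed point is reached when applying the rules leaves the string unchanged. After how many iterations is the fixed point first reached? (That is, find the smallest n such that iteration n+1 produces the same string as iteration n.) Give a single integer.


Answer: 2

Derivation:
Step 0: FZ
Step 1: GZ
Step 2: XZ
Step 3: XZ  (unchanged — fixed point at step 2)


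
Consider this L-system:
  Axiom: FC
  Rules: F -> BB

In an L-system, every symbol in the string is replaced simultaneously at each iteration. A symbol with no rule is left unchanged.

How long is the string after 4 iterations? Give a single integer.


Step 0: length = 2
Step 1: length = 3
Step 2: length = 3
Step 3: length = 3
Step 4: length = 3

Answer: 3


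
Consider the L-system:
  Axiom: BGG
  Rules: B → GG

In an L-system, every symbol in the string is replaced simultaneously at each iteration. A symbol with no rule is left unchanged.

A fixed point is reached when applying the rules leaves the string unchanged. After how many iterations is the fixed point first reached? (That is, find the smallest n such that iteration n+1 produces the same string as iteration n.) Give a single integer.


Step 0: BGG
Step 1: GGGG
Step 2: GGGG  (unchanged — fixed point at step 1)

Answer: 1
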